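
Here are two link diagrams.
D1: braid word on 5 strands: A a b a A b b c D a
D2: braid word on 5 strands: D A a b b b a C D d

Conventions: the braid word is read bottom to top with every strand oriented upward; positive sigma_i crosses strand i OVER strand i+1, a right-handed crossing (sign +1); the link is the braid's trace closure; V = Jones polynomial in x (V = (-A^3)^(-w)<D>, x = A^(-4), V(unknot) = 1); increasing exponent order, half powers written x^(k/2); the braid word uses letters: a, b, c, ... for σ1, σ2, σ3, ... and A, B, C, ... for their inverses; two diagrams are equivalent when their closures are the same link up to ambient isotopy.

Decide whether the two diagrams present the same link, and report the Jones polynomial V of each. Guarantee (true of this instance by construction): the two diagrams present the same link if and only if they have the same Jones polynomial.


equivalent: yes
D1 (bracket -A^-4 + 1 + A^8; 10 crossings at w = +4): V = x + x^3 - x^4
V(D2) = x + x^3 - x^4  [10 crossings, <D> = -A^-10 + A^-6 + A^2, w = +2]
observation: one V(x) for all 2 diagrams — one class (guaranteed)


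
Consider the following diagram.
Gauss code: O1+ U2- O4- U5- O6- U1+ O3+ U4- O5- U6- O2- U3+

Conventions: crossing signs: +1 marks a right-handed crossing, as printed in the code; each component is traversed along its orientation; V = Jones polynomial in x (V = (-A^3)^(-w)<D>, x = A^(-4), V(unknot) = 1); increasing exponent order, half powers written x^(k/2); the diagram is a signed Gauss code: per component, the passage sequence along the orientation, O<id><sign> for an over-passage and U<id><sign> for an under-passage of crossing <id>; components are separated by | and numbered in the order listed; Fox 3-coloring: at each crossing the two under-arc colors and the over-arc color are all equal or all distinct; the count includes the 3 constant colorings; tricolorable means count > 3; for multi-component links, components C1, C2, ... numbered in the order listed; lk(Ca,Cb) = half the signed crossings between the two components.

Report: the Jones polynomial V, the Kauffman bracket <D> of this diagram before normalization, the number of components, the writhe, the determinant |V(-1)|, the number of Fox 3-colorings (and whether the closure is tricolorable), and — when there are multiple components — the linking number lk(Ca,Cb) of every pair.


V(x) = x^-5 - 2x^-4 + 2x^-3 - 2x^-2 + 2x^-1 - 1 + x
bracket: A^-10 - A^-6 + 2A^-2 - 2A^2 + 2A^6 - 2A^10 + A^14, w = -2
1 component, writhe -2, over 6 crossings
det 11, colorings 3 of 3^6 — not tricolorable
observation: w = -2 (over 6 crossings) is diagram-only; (-A^3)^(2) removes it from V


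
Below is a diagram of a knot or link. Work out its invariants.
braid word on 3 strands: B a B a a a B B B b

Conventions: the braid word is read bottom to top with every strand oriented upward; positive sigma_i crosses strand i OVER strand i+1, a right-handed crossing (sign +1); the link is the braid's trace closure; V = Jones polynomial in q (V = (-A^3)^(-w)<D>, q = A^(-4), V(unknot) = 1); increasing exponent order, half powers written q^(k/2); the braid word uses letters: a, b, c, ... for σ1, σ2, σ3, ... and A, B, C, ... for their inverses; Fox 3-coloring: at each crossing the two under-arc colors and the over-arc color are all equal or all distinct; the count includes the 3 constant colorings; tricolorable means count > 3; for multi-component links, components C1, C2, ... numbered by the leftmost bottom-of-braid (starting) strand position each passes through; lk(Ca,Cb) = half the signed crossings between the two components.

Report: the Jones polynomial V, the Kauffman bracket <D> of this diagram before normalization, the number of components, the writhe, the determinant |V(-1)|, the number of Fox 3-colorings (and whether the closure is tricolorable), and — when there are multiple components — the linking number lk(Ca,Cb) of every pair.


V = q^-4 - 2q^-3 + 3q^-2 - 4q^-1 + 5 - 4q + 3q^2 - 2q^3 + q^4
<D> = A^-16 - 2A^-12 + 3A^-8 - 4A^-4 + 5 - 4A^4 + 3A^8 - 2A^12 + A^16 (w = 0)
1 component over 10 crossings, w = 0
3 Fox colorings among 3^10, |V(-1)| = 25: not tricolorable
why: det 25 = |V(-1)|; not divisible by 3, so not tricolorable


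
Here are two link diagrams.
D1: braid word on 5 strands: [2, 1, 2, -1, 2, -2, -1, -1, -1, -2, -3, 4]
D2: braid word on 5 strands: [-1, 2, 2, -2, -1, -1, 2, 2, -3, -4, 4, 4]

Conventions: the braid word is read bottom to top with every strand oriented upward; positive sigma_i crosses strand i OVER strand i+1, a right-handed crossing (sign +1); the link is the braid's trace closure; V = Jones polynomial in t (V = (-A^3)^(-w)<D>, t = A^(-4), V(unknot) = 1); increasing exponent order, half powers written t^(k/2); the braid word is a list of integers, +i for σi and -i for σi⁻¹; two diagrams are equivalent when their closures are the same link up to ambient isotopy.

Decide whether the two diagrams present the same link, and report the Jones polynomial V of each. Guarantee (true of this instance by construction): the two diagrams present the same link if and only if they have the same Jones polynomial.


same link: no
V(D1) = -t^-4 + t^-3 + t^-1  [12 crossings, <D> = A^-2 + A^6 - A^10, w = -2]
V(D2) = -t^-3 + 2t^-2 - 2t^-1 + 3 - 2t + 2t^2 - t^3  (w 0, c 12, <D> = -A^-12 + 2A^-8 - 2A^-4 + 3 - 2A^4 + 2A^8 - A^12)
note: 2 values of V(t) split the 2 diagrams


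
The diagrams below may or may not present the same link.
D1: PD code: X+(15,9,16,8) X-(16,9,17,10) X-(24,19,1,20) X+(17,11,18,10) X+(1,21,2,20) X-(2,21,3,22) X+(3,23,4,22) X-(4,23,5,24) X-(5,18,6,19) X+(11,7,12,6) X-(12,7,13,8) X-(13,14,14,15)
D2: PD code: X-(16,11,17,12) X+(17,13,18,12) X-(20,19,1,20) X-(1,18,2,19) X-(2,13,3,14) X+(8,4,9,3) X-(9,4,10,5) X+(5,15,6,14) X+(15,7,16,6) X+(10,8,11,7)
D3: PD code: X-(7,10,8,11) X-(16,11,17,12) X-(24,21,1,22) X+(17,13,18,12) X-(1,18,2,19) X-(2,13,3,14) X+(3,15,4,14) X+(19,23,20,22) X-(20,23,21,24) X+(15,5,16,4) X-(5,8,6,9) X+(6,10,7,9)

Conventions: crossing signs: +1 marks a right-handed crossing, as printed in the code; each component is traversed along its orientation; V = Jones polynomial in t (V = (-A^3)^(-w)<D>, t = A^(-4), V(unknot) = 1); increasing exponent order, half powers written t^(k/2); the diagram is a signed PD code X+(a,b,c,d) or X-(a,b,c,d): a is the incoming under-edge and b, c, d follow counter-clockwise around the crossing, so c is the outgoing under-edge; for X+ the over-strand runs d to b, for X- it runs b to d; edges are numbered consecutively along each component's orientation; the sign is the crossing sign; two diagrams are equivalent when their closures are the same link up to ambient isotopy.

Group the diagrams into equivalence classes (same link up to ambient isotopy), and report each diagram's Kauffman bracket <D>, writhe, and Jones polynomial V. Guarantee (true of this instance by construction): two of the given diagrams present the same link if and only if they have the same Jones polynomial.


grouping into links: {D1, D2, D3}
V(D1) = 1  (w -2, c 12, <D> = A^-6)
V(D2) = 1  [10 crossings, <D> = 1, w = 0]
D3 (bracket A^-6; 12 crossings at w = -2): V = 1
why: all 3 diagrams share one V(t), hence one class


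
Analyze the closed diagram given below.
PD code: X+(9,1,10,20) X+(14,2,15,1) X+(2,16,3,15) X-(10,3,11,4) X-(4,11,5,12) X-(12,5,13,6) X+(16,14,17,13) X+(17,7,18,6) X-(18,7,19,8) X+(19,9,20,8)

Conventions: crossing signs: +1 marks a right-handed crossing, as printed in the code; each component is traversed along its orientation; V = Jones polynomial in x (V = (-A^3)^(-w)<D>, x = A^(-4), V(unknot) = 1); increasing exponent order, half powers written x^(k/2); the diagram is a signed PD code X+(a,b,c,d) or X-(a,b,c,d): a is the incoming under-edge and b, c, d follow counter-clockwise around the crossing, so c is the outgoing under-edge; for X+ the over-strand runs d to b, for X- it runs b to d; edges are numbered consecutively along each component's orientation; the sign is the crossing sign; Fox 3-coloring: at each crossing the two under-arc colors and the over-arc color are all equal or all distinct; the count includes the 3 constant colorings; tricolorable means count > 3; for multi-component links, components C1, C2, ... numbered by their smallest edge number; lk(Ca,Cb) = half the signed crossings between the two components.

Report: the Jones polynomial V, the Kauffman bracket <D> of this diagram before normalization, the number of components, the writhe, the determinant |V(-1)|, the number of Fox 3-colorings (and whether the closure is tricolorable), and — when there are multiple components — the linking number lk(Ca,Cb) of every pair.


V(x) = -x^-1 + 2 - x + 2x^2 - x^3 + x^4 - x^5
bracket: -A^-14 + A^-10 - A^-6 + 2A^-2 - A^2 + 2A^6 - A^10, w = +2
1 component, writhe +2, over 10 crossings
det 9, colorings 9 of 3^10 — tricolorable
observation: w = +2 shifts under R1 moves; the (-A^3)^(-2) factor cancels that in V


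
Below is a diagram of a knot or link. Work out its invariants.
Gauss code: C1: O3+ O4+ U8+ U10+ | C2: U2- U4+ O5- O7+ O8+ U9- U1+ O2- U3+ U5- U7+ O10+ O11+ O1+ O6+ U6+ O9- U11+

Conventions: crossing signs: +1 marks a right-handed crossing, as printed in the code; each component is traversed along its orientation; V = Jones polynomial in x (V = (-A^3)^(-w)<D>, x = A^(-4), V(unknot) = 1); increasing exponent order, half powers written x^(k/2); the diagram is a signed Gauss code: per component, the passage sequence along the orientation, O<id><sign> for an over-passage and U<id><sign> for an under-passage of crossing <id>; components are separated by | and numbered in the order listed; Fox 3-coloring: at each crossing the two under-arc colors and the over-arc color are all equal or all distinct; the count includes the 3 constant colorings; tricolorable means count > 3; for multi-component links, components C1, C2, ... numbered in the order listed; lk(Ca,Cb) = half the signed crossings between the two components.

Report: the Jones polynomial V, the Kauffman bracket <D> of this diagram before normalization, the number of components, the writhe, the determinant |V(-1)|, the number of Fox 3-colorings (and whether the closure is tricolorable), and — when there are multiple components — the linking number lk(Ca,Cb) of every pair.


V = -x^(1/2) + x^(3/2) - x^(5/2) - x^(9/2)
<D> = A^-3 + A^5 - A^9 + A^13 (w = +5)
2 components over 11 crossings, w = +5
lk(C1,C2): +2
3 Fox colorings among 3^11, |V(-1)| = 4: not tricolorable
why: w = +5 shifts under R1 moves; the (-A^3)^(-5) factor cancels that in V


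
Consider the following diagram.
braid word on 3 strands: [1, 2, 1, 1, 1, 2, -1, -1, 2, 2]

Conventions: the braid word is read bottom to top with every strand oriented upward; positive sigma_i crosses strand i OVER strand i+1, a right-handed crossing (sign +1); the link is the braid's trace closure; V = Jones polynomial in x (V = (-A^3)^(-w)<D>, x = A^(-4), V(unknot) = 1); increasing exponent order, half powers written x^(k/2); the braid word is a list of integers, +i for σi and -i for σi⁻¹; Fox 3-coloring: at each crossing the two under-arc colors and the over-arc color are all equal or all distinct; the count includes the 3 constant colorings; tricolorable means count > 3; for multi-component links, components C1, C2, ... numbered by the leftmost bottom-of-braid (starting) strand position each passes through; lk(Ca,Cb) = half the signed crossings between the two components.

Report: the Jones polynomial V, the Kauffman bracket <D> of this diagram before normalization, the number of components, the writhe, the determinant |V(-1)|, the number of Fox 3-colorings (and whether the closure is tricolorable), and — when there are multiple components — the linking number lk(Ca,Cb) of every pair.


V(x) = x^2 - x^3 + 2x^4 - 2x^5 + 3x^6 - 2x^7 + x^8 - x^9
bracket: -A^-18 + A^-14 - 2A^-10 + 3A^-6 - 2A^-2 + 2A^2 - A^6 + A^10, w = +6
1 component, writhe +6, over 10 crossings
det 13, colorings 3 of 3^10 — not tricolorable
observation: w = +6 shifts under R1 moves; the (-A^3)^(-6) factor cancels that in V


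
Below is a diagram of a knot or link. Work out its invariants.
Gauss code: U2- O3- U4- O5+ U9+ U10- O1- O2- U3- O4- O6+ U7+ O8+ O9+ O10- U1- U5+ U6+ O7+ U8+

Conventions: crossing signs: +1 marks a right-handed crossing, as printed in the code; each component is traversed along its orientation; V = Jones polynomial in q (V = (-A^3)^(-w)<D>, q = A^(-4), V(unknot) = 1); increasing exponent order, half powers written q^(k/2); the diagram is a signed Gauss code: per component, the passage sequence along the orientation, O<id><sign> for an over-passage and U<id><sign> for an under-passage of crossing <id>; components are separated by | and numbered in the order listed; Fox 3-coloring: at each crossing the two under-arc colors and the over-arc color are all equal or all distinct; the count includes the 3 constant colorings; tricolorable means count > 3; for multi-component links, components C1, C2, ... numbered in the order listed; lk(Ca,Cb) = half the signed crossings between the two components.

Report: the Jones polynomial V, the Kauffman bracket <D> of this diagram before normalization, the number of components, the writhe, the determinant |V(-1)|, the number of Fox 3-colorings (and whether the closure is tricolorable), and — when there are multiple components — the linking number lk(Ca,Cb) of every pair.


V(q) = -q^-3 + q^-2 - q^-1 + 3 - q + q^2 - q^3
bracket: -A^-12 + A^-8 - A^-4 + 3 - A^4 + A^8 - A^12, w = 0
1 component, writhe 0, over 10 crossings
det 9, colorings 27 of 3^10 — tricolorable
observation: w = 0 (over 10 crossings) is diagram-only; (-A^3)^(0) removes it from V


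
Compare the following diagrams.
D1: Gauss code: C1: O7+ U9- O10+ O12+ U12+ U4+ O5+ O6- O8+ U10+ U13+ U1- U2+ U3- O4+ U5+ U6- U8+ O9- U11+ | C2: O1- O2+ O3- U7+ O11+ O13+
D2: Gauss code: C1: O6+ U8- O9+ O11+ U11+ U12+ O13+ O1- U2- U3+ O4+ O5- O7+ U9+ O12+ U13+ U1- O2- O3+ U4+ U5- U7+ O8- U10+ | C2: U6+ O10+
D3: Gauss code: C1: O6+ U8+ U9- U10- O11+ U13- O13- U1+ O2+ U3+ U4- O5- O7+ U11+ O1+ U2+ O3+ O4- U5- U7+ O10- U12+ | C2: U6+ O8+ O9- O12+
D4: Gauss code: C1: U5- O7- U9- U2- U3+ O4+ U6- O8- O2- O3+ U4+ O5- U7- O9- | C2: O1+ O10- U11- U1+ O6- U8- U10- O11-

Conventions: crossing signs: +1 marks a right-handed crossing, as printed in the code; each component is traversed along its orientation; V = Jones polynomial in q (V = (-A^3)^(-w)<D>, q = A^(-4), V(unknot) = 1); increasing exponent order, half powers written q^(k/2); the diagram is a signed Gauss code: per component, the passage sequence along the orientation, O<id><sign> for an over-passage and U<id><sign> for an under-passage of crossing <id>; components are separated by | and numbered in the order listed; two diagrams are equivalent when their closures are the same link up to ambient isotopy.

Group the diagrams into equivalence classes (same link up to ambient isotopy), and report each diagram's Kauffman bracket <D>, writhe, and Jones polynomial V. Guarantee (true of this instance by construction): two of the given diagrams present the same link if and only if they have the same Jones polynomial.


equivalence classes: {D1, D2, D3} | {D4}
D1 (bracket -A^-11 + A^-7 - A^-3 + 2A + A^9; 13 crossings at w = +5): V = -q^(3/2) - 2q^(7/2) + q^(9/2) - q^(11/2) + q^(13/2)
D2 (bracket -A^-11 + A^-7 - A^-3 + 2A + A^9; 13 crossings at w = +5): V = -q^(3/2) - 2q^(7/2) + q^(9/2) - q^(11/2) + q^(13/2)
D3 (bracket -A^-17 + A^-13 - A^-9 + 2A^-5 + A^3; 13 crossings at w = +3): V = -q^(3/2) - 2q^(7/2) + q^(9/2) - q^(11/2) + q^(13/2)
V(D4) = q^(-13/2) - q^(-11/2) + q^(-9/2) - 2q^(-7/2) - q^(-3/2)  [11 crossings, <D> = A^-9 + 2A^-1 - A^3 + A^7 - A^11, w = -5]
key observation: V(q) takes 2 values over 4 diagrams, fixing the grouping


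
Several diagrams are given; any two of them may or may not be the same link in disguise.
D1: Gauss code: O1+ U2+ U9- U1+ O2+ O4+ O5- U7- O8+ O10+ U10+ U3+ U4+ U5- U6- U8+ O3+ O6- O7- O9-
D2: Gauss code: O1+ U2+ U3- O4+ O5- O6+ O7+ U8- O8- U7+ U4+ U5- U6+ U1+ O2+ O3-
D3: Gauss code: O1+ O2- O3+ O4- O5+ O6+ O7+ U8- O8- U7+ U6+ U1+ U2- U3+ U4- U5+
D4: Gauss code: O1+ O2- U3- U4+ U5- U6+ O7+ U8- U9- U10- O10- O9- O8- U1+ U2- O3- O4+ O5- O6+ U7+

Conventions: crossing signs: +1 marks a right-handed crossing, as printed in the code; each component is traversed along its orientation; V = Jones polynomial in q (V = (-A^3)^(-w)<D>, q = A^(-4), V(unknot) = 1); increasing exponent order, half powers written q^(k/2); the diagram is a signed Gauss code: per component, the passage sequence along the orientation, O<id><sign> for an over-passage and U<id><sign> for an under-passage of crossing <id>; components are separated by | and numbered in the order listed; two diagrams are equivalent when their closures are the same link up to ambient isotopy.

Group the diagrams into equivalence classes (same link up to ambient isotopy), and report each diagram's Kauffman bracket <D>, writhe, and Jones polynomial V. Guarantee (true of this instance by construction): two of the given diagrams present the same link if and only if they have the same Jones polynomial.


classes: {D1, D2, D3, D4}
V(D1) = 1  [10 crossings, <D> = A^6, w = +2]
V(D2) = 1  [8 crossings, <D> = A^6, w = +2]
V(D3) = 1  (w +2, c 8, <D> = A^6)
V(D4) = 1  [10 crossings, <D> = A^-6, w = -2]
note: one V(q) for all 4 diagrams — one class (guaranteed)


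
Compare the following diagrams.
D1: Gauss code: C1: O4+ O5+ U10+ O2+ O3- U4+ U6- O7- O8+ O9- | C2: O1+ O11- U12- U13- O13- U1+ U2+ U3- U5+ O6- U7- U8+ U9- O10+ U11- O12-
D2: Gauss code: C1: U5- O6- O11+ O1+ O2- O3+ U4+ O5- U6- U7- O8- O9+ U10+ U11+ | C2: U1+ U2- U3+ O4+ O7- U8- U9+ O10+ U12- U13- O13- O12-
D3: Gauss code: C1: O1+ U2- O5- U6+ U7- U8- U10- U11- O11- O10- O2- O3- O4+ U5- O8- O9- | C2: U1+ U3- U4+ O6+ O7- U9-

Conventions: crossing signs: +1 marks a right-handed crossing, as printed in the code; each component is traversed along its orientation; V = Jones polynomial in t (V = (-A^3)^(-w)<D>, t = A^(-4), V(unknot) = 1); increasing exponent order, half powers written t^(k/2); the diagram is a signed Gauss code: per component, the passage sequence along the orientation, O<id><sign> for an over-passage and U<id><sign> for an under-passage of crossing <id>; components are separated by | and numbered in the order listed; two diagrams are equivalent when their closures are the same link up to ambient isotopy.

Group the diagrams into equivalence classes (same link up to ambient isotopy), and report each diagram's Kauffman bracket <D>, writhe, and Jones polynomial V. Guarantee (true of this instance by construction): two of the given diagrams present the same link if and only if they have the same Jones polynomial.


grouping into links: {D1} | {D2} | {D3}
V(D1) = -t^(-1/2) - t^(1/2)  (w -1, c 13, <D> = A^-5 + A^-1)
V(D2) = -t^(1/2) - t^(5/2)  [13 crossings, <D> = A^-13 + A^-5, w = -1]
V(D3) = t^(-9/2) - t^(-5/2) - t^(-3/2) - t^(-1/2)  (w -5, c 11, <D> = A^-13 + A^-9 + A^-5 - A^3)
key observation: 3 classes among 3 diagrams; unequal V(t) rules out equality


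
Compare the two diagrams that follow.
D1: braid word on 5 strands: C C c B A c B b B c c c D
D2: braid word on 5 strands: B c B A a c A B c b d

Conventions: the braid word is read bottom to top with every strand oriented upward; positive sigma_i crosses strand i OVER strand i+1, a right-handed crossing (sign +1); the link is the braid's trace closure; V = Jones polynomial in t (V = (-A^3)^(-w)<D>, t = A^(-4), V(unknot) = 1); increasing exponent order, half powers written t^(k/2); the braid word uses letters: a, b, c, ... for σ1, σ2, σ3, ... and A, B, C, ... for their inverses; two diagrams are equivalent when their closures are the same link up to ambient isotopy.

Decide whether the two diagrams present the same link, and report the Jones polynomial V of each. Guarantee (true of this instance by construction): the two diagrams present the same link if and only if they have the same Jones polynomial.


equivalent: yes
D1 (bracket -A^-17 + 2A^-13 - A^-9 + 2A^-5 - A^-1 + A^3; 13 crossings at w = -1): V = -t^(-3/2) + t^(-1/2) - 2t^(1/2) + t^(3/2) - 2t^(5/2) + t^(7/2)
V(D2) = -t^(-3/2) + t^(-1/2) - 2t^(1/2) + t^(3/2) - 2t^(5/2) + t^(7/2)  (w +1, c 11, <D> = -A^-11 + 2A^-7 - A^-3 + 2A - A^5 + A^9)
key observation: from 13 to 11 crossings by R-moves: one link, two diagrams


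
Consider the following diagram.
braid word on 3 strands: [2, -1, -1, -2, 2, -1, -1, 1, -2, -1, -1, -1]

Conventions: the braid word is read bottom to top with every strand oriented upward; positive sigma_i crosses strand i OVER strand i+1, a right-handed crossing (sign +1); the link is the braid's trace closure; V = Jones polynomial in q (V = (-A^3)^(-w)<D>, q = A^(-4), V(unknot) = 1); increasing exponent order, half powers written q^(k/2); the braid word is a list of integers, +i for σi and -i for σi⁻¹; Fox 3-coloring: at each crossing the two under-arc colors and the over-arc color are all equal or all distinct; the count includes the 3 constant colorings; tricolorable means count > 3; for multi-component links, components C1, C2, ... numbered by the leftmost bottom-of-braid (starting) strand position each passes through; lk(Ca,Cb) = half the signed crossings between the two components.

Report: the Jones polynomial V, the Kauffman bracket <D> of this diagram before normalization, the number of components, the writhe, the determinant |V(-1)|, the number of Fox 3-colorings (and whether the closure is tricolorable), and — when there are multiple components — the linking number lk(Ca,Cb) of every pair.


Jones polynomial: V(q) = q^-8 - 2q^-7 + q^-6 - 2q^-5 + 2q^-4 + q^-2
<D> = A^-10 + 2A^-2 - 2A^2 + A^6 - 2A^10 + A^14; writhe -6
components 1, writhe -6 (12 crossings)
3-colorings: 27 of 3^12, det 9 — tricolorable
note: |V(-1)| = 9: so tricolorable, since 3 divides 9


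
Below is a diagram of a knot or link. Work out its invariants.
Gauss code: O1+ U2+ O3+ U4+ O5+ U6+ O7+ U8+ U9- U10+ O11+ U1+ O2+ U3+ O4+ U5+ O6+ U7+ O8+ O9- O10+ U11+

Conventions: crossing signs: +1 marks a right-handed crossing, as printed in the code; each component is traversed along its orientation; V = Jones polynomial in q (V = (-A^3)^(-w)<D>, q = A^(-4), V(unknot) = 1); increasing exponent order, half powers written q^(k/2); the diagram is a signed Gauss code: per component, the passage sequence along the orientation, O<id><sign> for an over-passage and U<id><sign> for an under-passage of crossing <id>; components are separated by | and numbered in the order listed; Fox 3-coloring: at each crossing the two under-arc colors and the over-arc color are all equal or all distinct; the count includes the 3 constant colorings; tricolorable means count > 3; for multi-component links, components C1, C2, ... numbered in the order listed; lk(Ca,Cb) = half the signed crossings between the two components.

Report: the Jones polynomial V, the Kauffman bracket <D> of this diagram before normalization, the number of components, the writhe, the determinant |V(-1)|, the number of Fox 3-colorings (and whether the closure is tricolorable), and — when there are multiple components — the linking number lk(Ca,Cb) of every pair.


V(q) = q^4 + q^6 - q^7 + q^8 - q^9 + q^10 - q^11 + q^12 - q^13
bracket: A^-25 - A^-21 + A^-17 - A^-13 + A^-9 - A^-5 + A^-1 - A^3 - A^11, w = +9
1 component, writhe +9, over 11 crossings
det 9, colorings 9 of 3^11 — tricolorable
observation: the span of V is 9, forcing >= 9 crossings in any diagram


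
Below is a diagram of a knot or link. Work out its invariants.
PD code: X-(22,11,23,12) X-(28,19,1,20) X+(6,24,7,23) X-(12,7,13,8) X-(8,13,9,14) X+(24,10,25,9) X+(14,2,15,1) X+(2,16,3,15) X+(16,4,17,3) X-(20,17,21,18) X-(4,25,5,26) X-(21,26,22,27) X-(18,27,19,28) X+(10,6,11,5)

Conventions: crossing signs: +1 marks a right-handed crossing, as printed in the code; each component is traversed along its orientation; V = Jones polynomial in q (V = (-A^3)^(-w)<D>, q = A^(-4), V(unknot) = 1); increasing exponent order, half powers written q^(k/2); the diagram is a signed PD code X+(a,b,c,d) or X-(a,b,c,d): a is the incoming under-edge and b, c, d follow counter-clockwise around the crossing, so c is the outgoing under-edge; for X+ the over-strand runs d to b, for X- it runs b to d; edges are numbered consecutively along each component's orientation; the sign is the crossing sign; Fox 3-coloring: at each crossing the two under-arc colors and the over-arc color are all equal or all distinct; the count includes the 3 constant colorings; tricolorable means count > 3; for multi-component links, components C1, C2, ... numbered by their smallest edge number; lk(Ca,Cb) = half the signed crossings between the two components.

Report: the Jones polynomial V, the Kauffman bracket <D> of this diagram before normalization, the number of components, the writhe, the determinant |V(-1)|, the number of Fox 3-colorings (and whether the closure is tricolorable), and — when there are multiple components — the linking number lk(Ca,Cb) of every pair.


V(q) = -q^-7 + 4q^-6 - 8q^-5 + 12q^-4 - 17q^-3 + 19q^-2 - 18q^-1 + 17 - 11q + 7q^2 - 3q^3
bracket: -3A^-18 + 7A^-14 - 11A^-10 + 17A^-6 - 18A^-2 + 19A^2 - 17A^6 + 12A^10 - 8A^14 + 4A^18 - A^22, w = -2
1 component, writhe -2, over 14 crossings
det 117, colorings 27 of 3^14 — tricolorable
observation: V spans 10 powers of q: at least 10 crossings in any diagram


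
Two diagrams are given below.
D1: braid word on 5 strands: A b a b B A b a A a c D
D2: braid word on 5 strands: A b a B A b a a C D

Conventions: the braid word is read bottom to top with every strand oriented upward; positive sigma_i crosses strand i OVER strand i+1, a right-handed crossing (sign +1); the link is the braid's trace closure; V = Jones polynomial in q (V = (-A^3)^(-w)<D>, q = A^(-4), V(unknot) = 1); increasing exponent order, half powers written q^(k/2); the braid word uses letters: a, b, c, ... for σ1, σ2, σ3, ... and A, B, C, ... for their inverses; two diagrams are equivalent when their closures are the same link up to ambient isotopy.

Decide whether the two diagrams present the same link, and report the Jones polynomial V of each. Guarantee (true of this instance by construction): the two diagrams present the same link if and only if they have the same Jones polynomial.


same link: yes
V(D1) = 1 + q + q^2 + q^3  [12 crossings, <D> = A^-6 + A^-2 + A^2 + A^6, w = +2]
D2 (bracket A^-12 + A^-8 + A^-4 + 1; 10 crossings at w = 0): V = 1 + q + q^2 + q^3
note: from 12 to 10 crossings by R-moves: one link, two diagrams


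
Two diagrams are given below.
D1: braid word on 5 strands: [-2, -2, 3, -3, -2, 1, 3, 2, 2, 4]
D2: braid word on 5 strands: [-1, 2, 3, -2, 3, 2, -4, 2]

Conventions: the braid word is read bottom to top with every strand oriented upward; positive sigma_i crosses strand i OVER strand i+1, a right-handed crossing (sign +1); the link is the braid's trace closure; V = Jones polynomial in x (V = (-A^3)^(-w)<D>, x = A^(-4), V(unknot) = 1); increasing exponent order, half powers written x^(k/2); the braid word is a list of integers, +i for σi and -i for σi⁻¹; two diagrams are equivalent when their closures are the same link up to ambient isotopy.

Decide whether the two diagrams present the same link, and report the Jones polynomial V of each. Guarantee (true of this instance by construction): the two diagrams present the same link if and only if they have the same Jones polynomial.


equivalent: no
D1 (bracket A^6; 10 crossings at w = +2): V = 1
V(D2) = x - x^2 + 2x^3 - x^4 + x^5 - x^6  [8 crossings, <D> = -A^-18 + A^-14 - A^-10 + 2A^-6 - A^-2 + A^2, w = +2]
observation: comparing 2 Jones polynomials yields 2 groups


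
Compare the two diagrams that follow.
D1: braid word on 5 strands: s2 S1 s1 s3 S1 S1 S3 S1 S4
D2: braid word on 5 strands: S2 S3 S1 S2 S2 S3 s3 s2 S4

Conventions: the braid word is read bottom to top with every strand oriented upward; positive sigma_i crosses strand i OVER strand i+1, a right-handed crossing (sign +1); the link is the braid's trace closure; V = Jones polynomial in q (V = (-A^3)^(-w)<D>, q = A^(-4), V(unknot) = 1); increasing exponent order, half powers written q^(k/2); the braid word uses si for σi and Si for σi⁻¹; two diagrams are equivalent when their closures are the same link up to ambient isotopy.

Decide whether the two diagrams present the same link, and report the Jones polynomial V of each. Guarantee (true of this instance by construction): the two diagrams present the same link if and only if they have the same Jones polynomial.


equivalent: no
V(D1) = q^(-9/2) - q^(-5/2) - q^(-3/2) - q^(-1/2)  (w -3, c 9, <D> = A^-7 + A^-3 + A - A^9)
V(D2) = -q^(-5/2) - q^(-1/2)  [9 crossings, <D> = A^-13 + A^-5, w = -5]
key observation: comparing 2 Jones polynomials yields 2 groups


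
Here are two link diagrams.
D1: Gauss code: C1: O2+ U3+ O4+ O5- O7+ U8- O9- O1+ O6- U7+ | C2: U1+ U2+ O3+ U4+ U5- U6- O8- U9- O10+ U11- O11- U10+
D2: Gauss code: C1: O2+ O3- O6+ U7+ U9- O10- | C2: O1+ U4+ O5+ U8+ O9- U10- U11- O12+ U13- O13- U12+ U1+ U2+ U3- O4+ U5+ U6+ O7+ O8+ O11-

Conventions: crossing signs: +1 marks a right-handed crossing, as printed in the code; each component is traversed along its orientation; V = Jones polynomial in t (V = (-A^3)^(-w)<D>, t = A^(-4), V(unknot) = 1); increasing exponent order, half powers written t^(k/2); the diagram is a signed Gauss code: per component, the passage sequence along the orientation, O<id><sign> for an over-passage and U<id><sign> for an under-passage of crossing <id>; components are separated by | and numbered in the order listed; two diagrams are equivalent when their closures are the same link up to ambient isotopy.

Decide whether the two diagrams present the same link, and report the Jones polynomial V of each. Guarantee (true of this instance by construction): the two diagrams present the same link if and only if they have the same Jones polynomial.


equivalent: no
D1 (bracket -A^-11 + 2A^-7 - A^-3 + 2A - A^5 + A^9; 11 crossings at w = +1): V = -t^(-3/2) + t^(-1/2) - 2t^(1/2) + t^(3/2) - 2t^(5/2) + t^(7/2)
V(D2) = -2t^(1/2) + t^(3/2) - 2t^(5/2) + t^(7/2) - t^(9/2) + t^(11/2)  (w +3, c 13, <D> = -A^-13 + A^-9 - A^-5 + 2A^-1 - A^3 + 2A^7)
key observation: 2 values of V(t) split the 2 diagrams


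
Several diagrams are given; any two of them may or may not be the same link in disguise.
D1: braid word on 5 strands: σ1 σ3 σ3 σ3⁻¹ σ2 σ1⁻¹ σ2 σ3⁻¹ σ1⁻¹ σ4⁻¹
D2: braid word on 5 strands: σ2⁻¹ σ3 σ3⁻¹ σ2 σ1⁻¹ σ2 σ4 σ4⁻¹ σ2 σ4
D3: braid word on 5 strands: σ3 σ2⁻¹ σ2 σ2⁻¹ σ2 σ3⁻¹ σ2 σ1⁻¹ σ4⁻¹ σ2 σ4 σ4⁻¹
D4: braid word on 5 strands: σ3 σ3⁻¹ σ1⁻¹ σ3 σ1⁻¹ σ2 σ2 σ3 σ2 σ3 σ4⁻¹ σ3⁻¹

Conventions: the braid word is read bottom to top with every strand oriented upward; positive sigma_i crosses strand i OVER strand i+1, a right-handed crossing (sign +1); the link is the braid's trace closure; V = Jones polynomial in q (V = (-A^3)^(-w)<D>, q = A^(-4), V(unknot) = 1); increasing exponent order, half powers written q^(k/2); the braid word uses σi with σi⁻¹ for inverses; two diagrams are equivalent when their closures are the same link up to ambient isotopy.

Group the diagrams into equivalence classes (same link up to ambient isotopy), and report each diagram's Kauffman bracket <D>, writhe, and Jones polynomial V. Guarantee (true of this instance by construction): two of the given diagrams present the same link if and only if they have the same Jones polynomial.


classes: {D1, D2, D3} | {D4}
V(D1) = 1 + q + q^2 + q^3  [10 crossings, <D> = A^-12 + A^-8 + A^-4 + 1, w = 0]
V(D2) = 1 + q + q^2 + q^3  (w +2, c 10, <D> = A^-6 + A^-2 + A^2 + A^6)
V(D3) = 1 + q + q^2 + q^3  [12 crossings, <D> = A^-12 + A^-8 + A^-4 + 1, w = 0]
V(D4) = q^-1 + 2q - q^2 + 2q^3 - q^4 + q^5  [12 crossings, <D> = A^-14 - A^-10 + 2A^-6 - A^-2 + 2A^2 + A^10, w = +2]
note: comparing 4 Jones polynomials yields 2 groups


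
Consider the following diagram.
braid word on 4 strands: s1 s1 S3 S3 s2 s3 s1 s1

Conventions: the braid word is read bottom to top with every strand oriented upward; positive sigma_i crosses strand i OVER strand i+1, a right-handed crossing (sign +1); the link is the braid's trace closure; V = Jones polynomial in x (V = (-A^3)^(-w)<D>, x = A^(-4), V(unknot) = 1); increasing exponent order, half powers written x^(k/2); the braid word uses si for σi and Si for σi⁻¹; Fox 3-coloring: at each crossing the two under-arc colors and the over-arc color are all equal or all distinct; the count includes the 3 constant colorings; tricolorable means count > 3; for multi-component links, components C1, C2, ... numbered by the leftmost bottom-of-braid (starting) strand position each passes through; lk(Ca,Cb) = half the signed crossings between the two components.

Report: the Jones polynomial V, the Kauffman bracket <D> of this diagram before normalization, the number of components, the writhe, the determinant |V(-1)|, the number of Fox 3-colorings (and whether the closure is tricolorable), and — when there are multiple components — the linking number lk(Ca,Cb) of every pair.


Jones polynomial: V(x) = -x^(3/2) - x^(7/2) + x^(9/2) - x^(11/2)
<D> = -A^-10 + A^-6 - A^-2 - A^6; writhe +4
components 2, writhe +4 (8 crossings)
linking number lk(C1,C2) = +2
3-colorings: 3 of 3^8, det 4 — not tricolorable
note: the 1 component pair carries total linking +2


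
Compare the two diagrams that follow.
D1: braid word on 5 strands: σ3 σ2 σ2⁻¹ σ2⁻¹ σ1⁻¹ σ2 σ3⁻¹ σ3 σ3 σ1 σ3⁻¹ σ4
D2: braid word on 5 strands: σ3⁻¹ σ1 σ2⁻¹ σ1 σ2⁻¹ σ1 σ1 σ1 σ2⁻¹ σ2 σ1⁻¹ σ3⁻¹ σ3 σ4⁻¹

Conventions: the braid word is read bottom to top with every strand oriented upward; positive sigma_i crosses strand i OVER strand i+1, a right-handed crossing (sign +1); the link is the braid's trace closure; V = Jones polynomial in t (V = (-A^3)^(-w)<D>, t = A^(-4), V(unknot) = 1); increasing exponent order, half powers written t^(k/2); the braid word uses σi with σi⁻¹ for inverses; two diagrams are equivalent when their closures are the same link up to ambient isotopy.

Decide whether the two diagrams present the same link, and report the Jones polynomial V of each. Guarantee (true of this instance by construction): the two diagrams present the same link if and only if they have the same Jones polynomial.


equivalent: no
V(D1) = 1  (w +2, c 12, <D> = A^6)
D2 (bracket A^-20 - 2A^-16 + 2A^-12 - 2A^-8 + 2A^-4 - 1 + A^4; 14 crossings at w = 0): V = t^-1 - 1 + 2t - 2t^2 + 2t^3 - 2t^4 + t^5
why: 2 classes among 2 diagrams; unequal V(t) rules out equality


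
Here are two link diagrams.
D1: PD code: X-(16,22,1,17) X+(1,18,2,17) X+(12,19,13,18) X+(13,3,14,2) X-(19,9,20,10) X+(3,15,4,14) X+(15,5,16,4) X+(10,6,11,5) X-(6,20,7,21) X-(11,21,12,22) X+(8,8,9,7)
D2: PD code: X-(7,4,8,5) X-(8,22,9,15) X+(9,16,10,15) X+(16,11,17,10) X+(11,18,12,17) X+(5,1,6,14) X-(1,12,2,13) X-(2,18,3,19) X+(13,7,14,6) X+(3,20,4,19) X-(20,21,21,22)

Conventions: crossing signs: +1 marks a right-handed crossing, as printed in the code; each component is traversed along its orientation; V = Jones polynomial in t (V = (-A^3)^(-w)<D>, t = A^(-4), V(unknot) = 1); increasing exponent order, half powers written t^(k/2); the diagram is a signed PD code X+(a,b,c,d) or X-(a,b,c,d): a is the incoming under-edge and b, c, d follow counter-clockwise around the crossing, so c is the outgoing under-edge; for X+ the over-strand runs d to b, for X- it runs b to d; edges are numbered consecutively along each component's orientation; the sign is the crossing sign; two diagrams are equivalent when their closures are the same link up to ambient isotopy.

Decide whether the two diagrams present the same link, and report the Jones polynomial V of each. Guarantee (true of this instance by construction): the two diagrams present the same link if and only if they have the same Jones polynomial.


equivalent: no
D1 (bracket -A^-5 + A^-1 - A^3 + 2A^7 + A^15; 11 crossings at w = +3): V = -t^(-3/2) - 2t^(1/2) + t^(3/2) - t^(5/2) + t^(7/2)
V(D2) = -t^(-3/2) + t^(-1/2) - 2t^(1/2) + 2t^(3/2) - 2t^(5/2) + t^(7/2) - t^(9/2)  (w +1, c 11, <D> = A^-15 - A^-11 + 2A^-7 - 2A^-3 + 2A - A^5 + A^9)
key observation: comparing 2 Jones polynomials yields 2 groups


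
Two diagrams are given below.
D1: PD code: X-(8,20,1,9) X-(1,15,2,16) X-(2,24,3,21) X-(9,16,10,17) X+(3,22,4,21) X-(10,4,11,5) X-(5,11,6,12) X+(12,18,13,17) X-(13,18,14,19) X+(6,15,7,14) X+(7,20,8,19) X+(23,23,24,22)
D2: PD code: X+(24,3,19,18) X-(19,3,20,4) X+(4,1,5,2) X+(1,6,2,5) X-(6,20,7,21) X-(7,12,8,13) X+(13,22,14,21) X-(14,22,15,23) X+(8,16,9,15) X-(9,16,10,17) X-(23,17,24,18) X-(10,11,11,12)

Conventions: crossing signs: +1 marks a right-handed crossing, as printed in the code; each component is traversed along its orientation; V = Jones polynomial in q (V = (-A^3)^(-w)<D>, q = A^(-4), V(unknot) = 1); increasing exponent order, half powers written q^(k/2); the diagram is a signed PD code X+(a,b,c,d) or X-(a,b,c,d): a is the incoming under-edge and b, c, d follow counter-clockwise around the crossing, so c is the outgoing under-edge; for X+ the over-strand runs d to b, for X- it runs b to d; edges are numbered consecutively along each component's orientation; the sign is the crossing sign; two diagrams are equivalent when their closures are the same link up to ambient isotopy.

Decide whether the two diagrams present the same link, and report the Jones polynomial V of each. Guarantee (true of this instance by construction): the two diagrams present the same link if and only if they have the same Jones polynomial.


same link: no
V(D1) = q^-3 + q^-2 + q^-1 + 1  [12 crossings, <D> = A^-6 + A^-2 + A^2 + A^6, w = -2]
V(D2) = q^-2 + 2 + q^2  (w -2, c 12, <D> = A^-14 + 2A^-6 + A^2)
note: comparing 2 Jones polynomials yields 2 groups


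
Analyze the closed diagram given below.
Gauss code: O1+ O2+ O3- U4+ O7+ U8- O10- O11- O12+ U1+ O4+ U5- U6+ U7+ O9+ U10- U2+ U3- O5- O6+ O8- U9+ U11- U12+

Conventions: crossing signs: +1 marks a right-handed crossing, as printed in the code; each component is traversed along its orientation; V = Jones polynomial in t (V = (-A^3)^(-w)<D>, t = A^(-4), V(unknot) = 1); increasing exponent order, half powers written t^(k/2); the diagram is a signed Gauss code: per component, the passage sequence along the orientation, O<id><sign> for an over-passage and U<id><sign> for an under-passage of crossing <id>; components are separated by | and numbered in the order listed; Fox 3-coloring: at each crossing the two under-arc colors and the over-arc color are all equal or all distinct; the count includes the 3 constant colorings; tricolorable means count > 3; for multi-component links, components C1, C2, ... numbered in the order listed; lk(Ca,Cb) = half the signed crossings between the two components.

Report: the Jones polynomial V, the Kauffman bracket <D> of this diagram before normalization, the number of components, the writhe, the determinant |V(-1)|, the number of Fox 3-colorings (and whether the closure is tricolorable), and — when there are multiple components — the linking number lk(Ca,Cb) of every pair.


Jones polynomial: V(t) = t^-1 - 1 + 2t - 2t^2 + 2t^3 - 2t^4 + t^5
<D> = A^-14 - 2A^-10 + 2A^-6 - 2A^-2 + 2A^2 - A^6 + A^10; writhe +2
components 1, writhe +2 (12 crossings)
3-colorings: 3 of 3^12, det 11 — not tricolorable
note: V spans 6 powers of t: at least 6 crossings in any diagram


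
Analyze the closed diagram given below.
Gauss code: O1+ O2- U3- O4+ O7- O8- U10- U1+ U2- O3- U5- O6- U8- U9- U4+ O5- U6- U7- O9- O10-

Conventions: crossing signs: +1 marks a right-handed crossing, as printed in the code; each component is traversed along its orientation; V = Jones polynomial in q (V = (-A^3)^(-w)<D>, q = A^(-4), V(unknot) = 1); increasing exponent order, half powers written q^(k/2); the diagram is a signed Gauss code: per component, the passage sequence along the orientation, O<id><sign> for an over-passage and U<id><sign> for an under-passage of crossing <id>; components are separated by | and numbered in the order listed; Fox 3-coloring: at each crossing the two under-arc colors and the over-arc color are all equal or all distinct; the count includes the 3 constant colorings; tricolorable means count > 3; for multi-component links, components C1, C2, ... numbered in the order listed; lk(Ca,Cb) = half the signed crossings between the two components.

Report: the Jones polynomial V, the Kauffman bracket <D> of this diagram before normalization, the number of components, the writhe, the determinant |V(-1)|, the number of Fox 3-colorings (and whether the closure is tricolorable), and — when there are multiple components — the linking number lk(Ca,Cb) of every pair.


Jones polynomial: V(q) = q^-8 - 2q^-7 + q^-6 - 2q^-5 + 2q^-4 + q^-2
<D> = A^-10 + 2A^-2 - 2A^2 + A^6 - 2A^10 + A^14; writhe -6
components 1, writhe -6 (10 crossings)
3-colorings: 27 of 3^10, det 9 — tricolorable
note: w = -6 shifts under R1 moves; the (-A^3)^(6) factor cancels that in V
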